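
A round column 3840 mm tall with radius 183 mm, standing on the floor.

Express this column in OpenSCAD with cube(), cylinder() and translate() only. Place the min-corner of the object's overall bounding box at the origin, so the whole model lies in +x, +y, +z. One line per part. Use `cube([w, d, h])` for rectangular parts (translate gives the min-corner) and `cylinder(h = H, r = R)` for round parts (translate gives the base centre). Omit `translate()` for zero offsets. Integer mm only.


translate([183, 183, 0]) cylinder(h = 3840, r = 183);


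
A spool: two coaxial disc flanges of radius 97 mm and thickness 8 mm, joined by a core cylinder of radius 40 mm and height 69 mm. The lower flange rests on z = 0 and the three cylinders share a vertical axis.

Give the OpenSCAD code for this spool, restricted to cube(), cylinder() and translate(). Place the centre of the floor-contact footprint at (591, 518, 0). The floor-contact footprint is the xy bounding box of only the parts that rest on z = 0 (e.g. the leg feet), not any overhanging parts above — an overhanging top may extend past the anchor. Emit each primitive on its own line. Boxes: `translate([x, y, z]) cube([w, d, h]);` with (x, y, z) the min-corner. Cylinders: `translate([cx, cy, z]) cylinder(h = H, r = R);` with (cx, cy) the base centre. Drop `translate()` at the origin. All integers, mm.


translate([591, 518, 0]) cylinder(h = 8, r = 97);
translate([591, 518, 8]) cylinder(h = 69, r = 40);
translate([591, 518, 77]) cylinder(h = 8, r = 97);


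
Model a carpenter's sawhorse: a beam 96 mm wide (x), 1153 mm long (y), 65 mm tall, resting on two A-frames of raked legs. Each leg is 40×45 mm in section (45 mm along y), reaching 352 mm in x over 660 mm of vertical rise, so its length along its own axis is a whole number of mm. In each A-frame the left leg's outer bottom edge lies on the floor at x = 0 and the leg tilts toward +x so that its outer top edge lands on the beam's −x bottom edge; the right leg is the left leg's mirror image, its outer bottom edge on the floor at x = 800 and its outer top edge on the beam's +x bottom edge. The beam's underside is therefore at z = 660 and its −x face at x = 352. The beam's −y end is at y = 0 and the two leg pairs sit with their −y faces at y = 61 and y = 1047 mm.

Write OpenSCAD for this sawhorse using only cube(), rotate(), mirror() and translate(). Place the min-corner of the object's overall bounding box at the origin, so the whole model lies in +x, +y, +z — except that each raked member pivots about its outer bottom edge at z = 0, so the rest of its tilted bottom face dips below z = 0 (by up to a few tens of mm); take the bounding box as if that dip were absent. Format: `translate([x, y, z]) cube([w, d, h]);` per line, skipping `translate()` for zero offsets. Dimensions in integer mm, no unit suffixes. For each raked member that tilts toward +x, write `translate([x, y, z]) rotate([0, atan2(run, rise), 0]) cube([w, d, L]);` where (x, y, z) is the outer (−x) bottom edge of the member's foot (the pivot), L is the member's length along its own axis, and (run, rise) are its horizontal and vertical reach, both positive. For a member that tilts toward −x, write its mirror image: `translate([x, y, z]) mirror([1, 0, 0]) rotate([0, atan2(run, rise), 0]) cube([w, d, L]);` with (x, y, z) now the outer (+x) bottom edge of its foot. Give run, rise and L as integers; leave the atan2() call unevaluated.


// leg length = √(352² + 660²) = 748
// right-leg outer foot x = 2·352 + 96 = 800
// beam min-corner = (352, 0, 660)
translate([352, 0, 660]) cube([96, 1153, 65]);
translate([0, 61, 0]) rotate([0, atan2(352, 660), 0]) cube([40, 45, 748]);
translate([800, 61, 0]) mirror([1, 0, 0]) rotate([0, atan2(352, 660), 0]) cube([40, 45, 748]);
translate([0, 1047, 0]) rotate([0, atan2(352, 660), 0]) cube([40, 45, 748]);
translate([800, 1047, 0]) mirror([1, 0, 0]) rotate([0, atan2(352, 660), 0]) cube([40, 45, 748]);


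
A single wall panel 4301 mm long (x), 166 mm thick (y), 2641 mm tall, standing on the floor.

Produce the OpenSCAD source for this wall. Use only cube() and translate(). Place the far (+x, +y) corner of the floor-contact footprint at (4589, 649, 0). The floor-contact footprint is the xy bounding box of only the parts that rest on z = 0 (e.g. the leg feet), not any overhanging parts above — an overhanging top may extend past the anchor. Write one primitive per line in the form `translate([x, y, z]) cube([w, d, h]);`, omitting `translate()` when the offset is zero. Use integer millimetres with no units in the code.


translate([288, 483, 0]) cube([4301, 166, 2641]);


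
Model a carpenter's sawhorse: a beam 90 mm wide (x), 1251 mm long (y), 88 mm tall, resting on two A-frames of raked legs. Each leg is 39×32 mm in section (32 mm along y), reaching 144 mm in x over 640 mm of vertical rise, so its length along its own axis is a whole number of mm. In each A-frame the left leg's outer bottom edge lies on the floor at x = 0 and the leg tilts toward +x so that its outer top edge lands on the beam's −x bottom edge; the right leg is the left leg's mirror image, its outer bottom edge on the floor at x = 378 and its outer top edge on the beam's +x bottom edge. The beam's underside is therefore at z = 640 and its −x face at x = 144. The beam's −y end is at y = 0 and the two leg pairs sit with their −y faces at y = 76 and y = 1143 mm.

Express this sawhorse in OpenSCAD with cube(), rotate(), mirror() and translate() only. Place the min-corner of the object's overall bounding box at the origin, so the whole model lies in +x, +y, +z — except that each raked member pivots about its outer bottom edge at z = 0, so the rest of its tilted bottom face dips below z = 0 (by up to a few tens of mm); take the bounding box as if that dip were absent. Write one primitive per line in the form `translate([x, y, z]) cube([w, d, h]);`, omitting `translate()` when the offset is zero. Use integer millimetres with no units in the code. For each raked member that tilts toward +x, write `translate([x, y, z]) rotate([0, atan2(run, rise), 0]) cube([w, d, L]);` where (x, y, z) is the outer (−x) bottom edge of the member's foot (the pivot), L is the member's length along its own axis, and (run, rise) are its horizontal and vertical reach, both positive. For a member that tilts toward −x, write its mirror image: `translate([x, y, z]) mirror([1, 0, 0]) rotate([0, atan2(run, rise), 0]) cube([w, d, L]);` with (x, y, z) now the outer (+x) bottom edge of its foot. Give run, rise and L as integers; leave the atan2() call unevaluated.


translate([144, 0, 640]) cube([90, 1251, 88]);
translate([0, 76, 0]) rotate([0, atan2(144, 640), 0]) cube([39, 32, 656]);
translate([378, 76, 0]) mirror([1, 0, 0]) rotate([0, atan2(144, 640), 0]) cube([39, 32, 656]);
translate([0, 1143, 0]) rotate([0, atan2(144, 640), 0]) cube([39, 32, 656]);
translate([378, 1143, 0]) mirror([1, 0, 0]) rotate([0, atan2(144, 640), 0]) cube([39, 32, 656]);


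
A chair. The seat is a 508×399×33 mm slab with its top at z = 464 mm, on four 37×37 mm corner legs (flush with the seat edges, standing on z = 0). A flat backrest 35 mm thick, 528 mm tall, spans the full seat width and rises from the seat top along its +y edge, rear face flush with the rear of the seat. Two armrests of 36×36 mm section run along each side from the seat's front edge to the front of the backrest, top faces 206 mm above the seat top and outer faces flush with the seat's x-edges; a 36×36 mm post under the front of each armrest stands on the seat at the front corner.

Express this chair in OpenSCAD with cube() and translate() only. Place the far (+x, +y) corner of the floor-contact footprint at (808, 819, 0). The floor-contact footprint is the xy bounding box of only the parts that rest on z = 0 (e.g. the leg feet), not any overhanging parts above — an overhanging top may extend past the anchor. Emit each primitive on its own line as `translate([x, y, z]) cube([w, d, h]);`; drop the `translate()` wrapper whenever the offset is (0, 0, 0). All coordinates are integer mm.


translate([300, 420, 431]) cube([508, 399, 33]);
translate([300, 420, 0]) cube([37, 37, 431]);
translate([771, 420, 0]) cube([37, 37, 431]);
translate([300, 782, 0]) cube([37, 37, 431]);
translate([771, 782, 0]) cube([37, 37, 431]);
translate([300, 784, 464]) cube([508, 35, 528]);
translate([300, 420, 634]) cube([36, 364, 36]);
translate([772, 420, 634]) cube([36, 364, 36]);
translate([300, 420, 464]) cube([36, 36, 170]);
translate([772, 420, 464]) cube([36, 36, 170]);


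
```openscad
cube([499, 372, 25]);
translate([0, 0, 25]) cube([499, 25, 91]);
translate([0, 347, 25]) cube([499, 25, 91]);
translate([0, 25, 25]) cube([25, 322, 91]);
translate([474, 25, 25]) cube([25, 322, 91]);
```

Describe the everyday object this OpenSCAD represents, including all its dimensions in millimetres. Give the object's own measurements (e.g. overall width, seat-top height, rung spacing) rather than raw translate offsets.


An open-topped rectangular box: outside dimensions 499×372×116 mm, with a uniform wall and base thickness of 25 mm. The base is a full 499×372 slab on the floor; four walls sit on top of the base. The front and back walls (the −y and +y sides) span the full width; the two side walls fit between them.


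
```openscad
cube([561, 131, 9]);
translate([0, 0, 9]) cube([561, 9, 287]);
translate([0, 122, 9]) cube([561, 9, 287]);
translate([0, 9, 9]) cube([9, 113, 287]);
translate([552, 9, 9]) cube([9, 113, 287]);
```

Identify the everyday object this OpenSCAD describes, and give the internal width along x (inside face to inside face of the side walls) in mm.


An open box. The internal width is 543 mm.

A 561×131 base slab with four walls standing on it — an open box. The base is 561 mm wide and the walls are 9 mm thick, so the internal width is 561 − 2 × 9 = 543 mm.


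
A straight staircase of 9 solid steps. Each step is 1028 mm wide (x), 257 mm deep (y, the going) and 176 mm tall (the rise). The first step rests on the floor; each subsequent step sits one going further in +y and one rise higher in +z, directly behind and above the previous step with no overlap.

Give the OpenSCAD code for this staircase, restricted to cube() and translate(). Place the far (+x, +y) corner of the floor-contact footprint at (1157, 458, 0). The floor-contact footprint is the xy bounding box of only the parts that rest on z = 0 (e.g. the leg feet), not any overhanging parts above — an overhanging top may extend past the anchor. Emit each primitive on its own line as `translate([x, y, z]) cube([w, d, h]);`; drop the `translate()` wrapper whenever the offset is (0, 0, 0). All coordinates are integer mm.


translate([129, 201, 0]) cube([1028, 257, 176]);
translate([129, 458, 176]) cube([1028, 257, 176]);
translate([129, 715, 352]) cube([1028, 257, 176]);
translate([129, 972, 528]) cube([1028, 257, 176]);
translate([129, 1229, 704]) cube([1028, 257, 176]);
translate([129, 1486, 880]) cube([1028, 257, 176]);
translate([129, 1743, 1056]) cube([1028, 257, 176]);
translate([129, 2000, 1232]) cube([1028, 257, 176]);
translate([129, 2257, 1408]) cube([1028, 257, 176]);


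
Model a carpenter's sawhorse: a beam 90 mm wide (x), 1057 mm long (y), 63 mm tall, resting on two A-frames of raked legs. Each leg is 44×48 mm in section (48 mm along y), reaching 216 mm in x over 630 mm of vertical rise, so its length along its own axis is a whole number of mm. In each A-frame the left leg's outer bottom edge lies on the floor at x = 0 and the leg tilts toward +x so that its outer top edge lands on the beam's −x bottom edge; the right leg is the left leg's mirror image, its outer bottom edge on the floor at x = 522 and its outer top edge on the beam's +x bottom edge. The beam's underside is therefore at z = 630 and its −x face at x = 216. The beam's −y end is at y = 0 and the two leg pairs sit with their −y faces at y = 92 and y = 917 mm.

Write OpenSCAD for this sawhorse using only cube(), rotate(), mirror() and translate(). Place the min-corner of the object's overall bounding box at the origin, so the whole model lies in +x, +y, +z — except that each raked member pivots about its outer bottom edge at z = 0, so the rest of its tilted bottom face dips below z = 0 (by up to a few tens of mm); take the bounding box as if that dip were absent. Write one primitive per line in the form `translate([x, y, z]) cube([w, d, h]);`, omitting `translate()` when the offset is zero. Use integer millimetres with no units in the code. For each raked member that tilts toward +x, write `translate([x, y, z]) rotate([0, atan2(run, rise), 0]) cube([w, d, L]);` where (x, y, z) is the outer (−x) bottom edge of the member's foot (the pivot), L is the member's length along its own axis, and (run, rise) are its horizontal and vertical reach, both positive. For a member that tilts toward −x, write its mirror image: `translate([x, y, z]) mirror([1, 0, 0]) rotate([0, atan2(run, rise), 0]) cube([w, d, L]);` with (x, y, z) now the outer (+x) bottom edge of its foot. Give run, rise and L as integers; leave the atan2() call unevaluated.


// leg length = √(216² + 630²) = 666
// right-leg outer foot x = 2·216 + 90 = 522
// beam min-corner = (216, 0, 630)
translate([216, 0, 630]) cube([90, 1057, 63]);
translate([0, 92, 0]) rotate([0, atan2(216, 630), 0]) cube([44, 48, 666]);
translate([522, 92, 0]) mirror([1, 0, 0]) rotate([0, atan2(216, 630), 0]) cube([44, 48, 666]);
translate([0, 917, 0]) rotate([0, atan2(216, 630), 0]) cube([44, 48, 666]);
translate([522, 917, 0]) mirror([1, 0, 0]) rotate([0, atan2(216, 630), 0]) cube([44, 48, 666]);


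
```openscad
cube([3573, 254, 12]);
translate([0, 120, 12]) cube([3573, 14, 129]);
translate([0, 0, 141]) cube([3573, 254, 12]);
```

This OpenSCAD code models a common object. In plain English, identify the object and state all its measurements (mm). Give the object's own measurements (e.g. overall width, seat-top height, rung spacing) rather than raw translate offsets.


An I-beam lying along x, 3573 mm long. Overall section height 153 mm. Two flanges 254 mm wide (y) and 12 mm thick, one on the floor and one at the top; a web 14 mm thick runs between them, centred on the flange width.


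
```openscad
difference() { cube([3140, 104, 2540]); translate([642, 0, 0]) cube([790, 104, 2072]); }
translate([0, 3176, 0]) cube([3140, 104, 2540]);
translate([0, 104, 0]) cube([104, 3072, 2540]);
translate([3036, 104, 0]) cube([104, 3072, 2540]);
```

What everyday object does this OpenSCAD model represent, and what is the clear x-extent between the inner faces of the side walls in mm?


A single room. The interior width is 2932 mm.

Four walls enclosing a rectangle with a door in the front wall — a room. Outside width 3140 minus two 104 mm walls gives 2932 mm.


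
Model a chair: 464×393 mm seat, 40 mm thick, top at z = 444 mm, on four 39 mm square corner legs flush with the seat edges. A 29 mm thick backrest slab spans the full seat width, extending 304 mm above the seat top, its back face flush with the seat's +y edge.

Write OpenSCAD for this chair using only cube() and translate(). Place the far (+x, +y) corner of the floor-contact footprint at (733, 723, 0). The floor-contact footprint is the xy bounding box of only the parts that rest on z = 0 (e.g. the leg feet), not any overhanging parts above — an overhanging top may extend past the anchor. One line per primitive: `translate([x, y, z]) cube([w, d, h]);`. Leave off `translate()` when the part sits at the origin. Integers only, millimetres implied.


translate([269, 330, 404]) cube([464, 393, 40]);
translate([269, 330, 0]) cube([39, 39, 404]);
translate([694, 330, 0]) cube([39, 39, 404]);
translate([269, 684, 0]) cube([39, 39, 404]);
translate([694, 684, 0]) cube([39, 39, 404]);
translate([269, 694, 444]) cube([464, 29, 304]);


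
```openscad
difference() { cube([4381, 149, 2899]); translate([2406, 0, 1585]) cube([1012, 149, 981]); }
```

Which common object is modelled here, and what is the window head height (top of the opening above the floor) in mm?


A wall with a window opening. The window head height is 2566 mm.

A wall with a rectangular opening subtracted — a window. Sill at z = 1585, opening 981 mm tall, so the head is at 1585 + 981 = 2566 mm.


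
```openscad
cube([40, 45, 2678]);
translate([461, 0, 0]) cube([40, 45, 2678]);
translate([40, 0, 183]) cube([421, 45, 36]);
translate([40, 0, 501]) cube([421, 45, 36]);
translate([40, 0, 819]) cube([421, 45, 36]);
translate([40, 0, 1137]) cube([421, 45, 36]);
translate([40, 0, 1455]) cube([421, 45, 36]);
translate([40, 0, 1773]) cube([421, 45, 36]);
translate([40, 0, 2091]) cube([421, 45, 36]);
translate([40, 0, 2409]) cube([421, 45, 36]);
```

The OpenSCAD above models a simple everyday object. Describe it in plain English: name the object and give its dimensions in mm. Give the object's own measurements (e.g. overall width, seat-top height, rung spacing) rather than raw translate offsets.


A straight ladder. Two 40×45 mm vertical rails, 2678 mm tall, stand 501 mm apart (outside-to-outside) with their front faces coplanar on the −y side. 8 rungs, each 45 mm deep and 36 mm tall, span between the inner faces of the rails, front faces flush with the rails. The lowest rung's underside is at z = 183 mm and rungs are spaced 318 mm apart (underside to underside).


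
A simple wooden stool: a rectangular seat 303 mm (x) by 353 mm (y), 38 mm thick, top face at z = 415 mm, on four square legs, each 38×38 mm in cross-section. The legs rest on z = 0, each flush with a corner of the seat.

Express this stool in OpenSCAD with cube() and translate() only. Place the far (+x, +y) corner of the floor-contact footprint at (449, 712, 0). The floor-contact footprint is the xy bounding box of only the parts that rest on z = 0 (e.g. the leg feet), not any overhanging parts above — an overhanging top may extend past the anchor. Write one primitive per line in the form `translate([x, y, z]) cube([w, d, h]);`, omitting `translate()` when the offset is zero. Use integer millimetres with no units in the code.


translate([146, 359, 377]) cube([303, 353, 38]);
translate([146, 359, 0]) cube([38, 38, 377]);
translate([411, 359, 0]) cube([38, 38, 377]);
translate([146, 674, 0]) cube([38, 38, 377]);
translate([411, 674, 0]) cube([38, 38, 377]);


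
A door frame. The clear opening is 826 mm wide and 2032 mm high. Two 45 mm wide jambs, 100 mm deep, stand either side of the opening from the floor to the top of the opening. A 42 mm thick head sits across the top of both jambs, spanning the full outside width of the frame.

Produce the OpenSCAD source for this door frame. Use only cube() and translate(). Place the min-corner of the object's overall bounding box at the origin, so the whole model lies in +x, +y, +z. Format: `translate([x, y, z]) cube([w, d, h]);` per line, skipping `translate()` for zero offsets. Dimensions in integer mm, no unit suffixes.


cube([45, 100, 2032]);
translate([871, 0, 0]) cube([45, 100, 2032]);
translate([0, 0, 2032]) cube([916, 100, 42]);


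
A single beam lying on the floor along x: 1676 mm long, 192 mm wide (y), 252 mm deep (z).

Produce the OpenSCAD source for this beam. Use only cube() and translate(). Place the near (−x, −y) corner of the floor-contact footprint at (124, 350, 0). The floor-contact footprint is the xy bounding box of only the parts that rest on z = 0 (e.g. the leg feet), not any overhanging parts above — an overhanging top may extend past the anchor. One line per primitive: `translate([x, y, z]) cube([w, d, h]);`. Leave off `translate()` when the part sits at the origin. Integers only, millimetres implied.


translate([124, 350, 0]) cube([1676, 192, 252]);


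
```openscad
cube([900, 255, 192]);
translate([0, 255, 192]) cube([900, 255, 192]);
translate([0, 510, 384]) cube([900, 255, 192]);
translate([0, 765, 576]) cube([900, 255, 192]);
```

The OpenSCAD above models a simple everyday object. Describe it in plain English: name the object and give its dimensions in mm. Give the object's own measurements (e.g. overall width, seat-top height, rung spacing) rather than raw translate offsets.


A straight staircase of 4 solid steps. Each step is 900 mm wide (x), 255 mm deep (y, the going) and 192 mm tall (the rise). The first step rests on the floor; each subsequent step sits one going further in +y and one rise higher in +z, directly behind and above the previous step with no overlap.


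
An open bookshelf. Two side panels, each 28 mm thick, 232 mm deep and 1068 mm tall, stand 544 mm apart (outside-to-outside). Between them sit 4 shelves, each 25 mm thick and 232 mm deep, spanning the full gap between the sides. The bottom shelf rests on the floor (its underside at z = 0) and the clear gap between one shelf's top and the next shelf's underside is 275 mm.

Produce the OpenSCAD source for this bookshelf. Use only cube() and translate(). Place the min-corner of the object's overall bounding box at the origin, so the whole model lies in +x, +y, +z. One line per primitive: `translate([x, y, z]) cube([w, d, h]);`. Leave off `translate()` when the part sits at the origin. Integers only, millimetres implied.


cube([28, 232, 1068]);
translate([516, 0, 0]) cube([28, 232, 1068]);
translate([28, 0, 0]) cube([488, 232, 25]);
translate([28, 0, 300]) cube([488, 232, 25]);
translate([28, 0, 600]) cube([488, 232, 25]);
translate([28, 0, 900]) cube([488, 232, 25]);


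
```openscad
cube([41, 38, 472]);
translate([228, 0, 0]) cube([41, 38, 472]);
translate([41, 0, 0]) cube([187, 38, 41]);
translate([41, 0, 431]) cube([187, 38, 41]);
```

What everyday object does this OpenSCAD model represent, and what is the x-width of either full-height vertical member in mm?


A picture frame. The border width is 41 mm.

Four thin pieces enclosing a rectangular opening — a picture frame. The two full-height stiles are 472 mm tall; the top rail sits at z = 431 and is 41 mm tall, so the border above the opening is 472 − 431 = 41 mm, matching the stile x-width.


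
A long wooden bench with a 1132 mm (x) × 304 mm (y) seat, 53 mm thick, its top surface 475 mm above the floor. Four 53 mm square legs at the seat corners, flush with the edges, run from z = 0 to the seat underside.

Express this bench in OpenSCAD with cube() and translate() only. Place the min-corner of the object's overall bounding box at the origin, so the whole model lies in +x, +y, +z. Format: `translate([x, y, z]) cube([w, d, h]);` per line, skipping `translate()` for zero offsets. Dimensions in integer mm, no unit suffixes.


translate([0, 0, 422]) cube([1132, 304, 53]);
cube([53, 53, 422]);
translate([0, 251, 0]) cube([53, 53, 422]);
translate([1079, 0, 0]) cube([53, 53, 422]);
translate([1079, 251, 0]) cube([53, 53, 422]);


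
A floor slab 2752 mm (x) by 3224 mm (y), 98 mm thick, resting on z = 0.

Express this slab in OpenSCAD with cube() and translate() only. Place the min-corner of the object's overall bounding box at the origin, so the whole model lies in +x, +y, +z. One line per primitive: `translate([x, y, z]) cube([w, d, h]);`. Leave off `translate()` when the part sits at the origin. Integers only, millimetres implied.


cube([2752, 3224, 98]);


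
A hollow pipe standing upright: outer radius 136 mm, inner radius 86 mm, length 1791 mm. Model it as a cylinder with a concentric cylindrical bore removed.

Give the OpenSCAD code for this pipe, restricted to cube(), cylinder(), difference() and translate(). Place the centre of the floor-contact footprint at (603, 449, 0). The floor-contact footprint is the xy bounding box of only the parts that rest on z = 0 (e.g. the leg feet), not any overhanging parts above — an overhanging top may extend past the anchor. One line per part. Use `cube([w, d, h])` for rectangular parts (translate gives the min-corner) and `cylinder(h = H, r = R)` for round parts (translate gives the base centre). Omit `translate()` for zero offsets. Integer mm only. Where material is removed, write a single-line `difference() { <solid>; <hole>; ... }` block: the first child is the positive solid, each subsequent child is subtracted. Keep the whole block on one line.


difference() { translate([603, 449, 0]) cylinder(h = 1791, r = 136); translate([603, 449, 0]) cylinder(h = 1791, r = 86); }


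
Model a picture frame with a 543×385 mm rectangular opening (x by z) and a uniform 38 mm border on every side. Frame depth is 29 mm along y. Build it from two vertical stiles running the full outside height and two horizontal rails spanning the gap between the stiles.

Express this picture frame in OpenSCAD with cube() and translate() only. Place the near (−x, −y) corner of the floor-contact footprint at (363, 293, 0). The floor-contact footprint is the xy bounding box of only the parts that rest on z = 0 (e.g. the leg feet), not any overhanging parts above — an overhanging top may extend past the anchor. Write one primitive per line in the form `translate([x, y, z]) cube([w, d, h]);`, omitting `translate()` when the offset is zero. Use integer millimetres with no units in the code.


translate([363, 293, 0]) cube([38, 29, 461]);
translate([944, 293, 0]) cube([38, 29, 461]);
translate([401, 293, 0]) cube([543, 29, 38]);
translate([401, 293, 423]) cube([543, 29, 38]);


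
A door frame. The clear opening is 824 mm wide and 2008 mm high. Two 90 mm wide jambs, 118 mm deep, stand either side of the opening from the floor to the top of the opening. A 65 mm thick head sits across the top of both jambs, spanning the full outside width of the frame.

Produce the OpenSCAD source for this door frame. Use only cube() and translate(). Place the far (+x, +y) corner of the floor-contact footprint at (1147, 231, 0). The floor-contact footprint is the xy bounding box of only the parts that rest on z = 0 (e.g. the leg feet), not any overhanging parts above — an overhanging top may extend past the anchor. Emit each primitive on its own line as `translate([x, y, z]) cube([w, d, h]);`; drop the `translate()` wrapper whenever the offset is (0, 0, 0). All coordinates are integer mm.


translate([143, 113, 0]) cube([90, 118, 2008]);
translate([1057, 113, 0]) cube([90, 118, 2008]);
translate([143, 113, 2008]) cube([1004, 118, 65]);


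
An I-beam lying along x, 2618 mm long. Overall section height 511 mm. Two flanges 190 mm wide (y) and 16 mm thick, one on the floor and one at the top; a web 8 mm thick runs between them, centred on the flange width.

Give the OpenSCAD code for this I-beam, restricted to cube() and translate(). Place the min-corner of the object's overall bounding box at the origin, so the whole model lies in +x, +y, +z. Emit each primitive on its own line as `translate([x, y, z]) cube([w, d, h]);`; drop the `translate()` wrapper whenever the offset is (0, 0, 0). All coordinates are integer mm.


cube([2618, 190, 16]);
translate([0, 91, 16]) cube([2618, 8, 479]);
translate([0, 0, 495]) cube([2618, 190, 16]);


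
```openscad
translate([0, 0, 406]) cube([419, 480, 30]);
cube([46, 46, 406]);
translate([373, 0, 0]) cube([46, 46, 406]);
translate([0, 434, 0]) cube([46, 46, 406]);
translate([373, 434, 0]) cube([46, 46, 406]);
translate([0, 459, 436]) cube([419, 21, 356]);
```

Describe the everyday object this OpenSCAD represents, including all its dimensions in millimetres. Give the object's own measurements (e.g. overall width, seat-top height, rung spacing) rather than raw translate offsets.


A chair. The seat is a 419×480×30 mm slab with its top at z = 436 mm, on four 46×46 mm corner legs (flush with the seat edges, standing on z = 0). A flat backrest 21 mm thick, 356 mm tall, spans the full seat width and rises from the seat top along its +y edge, rear face flush with the rear of the seat.


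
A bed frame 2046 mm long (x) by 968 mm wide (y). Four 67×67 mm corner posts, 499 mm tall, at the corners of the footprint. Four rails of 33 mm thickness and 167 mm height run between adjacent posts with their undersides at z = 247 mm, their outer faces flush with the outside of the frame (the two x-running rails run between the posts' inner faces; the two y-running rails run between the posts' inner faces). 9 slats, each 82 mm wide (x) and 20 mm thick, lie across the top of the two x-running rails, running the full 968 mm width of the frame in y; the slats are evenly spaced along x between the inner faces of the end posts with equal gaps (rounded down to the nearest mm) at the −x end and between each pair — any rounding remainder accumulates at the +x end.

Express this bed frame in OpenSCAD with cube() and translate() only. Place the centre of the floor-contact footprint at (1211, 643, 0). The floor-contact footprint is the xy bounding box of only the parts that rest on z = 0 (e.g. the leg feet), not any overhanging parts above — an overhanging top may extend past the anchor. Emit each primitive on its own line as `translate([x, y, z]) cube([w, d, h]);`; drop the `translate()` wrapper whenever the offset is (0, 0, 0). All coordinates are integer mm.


translate([188, 159, 0]) cube([67, 67, 499]);
translate([188, 1060, 0]) cube([67, 67, 499]);
translate([2167, 159, 0]) cube([67, 67, 499]);
translate([2167, 1060, 0]) cube([67, 67, 499]);
translate([255, 159, 247]) cube([1912, 33, 167]);
translate([255, 1094, 247]) cube([1912, 33, 167]);
translate([188, 226, 247]) cube([33, 834, 167]);
translate([2201, 226, 247]) cube([33, 834, 167]);
translate([372, 159, 414]) cube([82, 968, 20]);
translate([571, 159, 414]) cube([82, 968, 20]);
translate([770, 159, 414]) cube([82, 968, 20]);
translate([969, 159, 414]) cube([82, 968, 20]);
translate([1168, 159, 414]) cube([82, 968, 20]);
translate([1367, 159, 414]) cube([82, 968, 20]);
translate([1566, 159, 414]) cube([82, 968, 20]);
translate([1765, 159, 414]) cube([82, 968, 20]);
translate([1964, 159, 414]) cube([82, 968, 20]);


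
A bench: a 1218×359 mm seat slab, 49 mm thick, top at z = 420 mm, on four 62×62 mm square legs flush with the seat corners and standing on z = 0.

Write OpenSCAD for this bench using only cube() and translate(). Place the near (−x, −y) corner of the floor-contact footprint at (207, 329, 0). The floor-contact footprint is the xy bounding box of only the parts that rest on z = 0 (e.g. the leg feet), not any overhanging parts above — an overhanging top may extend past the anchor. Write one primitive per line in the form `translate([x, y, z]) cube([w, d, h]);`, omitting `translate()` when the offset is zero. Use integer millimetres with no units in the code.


// leg_h = 420 − 49 = 371
translate([207, 329, 371]) cube([1218, 359, 49]);
translate([207, 329, 0]) cube([62, 62, 371]);
translate([207, 626, 0]) cube([62, 62, 371]);
translate([1363, 329, 0]) cube([62, 62, 371]);
translate([1363, 626, 0]) cube([62, 62, 371]);


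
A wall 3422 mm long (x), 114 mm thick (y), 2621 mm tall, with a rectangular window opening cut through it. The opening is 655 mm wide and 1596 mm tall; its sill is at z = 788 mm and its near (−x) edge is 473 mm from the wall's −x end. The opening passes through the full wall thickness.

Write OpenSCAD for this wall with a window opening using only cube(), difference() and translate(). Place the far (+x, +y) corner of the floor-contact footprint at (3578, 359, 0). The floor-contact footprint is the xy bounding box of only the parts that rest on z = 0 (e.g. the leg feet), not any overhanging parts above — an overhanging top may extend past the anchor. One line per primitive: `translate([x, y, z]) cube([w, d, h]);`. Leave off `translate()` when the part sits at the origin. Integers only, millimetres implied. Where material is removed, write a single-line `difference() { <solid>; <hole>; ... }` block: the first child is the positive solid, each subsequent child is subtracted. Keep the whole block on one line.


difference() { translate([156, 245, 0]) cube([3422, 114, 2621]); translate([629, 245, 788]) cube([655, 114, 1596]); }


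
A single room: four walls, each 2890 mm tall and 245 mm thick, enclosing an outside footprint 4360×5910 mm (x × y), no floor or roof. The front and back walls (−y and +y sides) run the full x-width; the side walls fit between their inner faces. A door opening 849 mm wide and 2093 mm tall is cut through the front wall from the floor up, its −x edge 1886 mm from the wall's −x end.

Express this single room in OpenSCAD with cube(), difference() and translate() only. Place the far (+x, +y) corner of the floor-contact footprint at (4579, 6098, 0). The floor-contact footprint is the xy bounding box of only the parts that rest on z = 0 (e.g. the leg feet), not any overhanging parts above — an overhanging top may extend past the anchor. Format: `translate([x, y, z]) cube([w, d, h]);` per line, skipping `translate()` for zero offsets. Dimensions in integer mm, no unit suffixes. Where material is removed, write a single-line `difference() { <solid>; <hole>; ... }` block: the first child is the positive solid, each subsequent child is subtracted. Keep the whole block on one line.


difference() { translate([219, 188, 0]) cube([4360, 245, 2890]); translate([2105, 188, 0]) cube([849, 245, 2093]); }
translate([219, 5853, 0]) cube([4360, 245, 2890]);
translate([219, 433, 0]) cube([245, 5420, 2890]);
translate([4334, 433, 0]) cube([245, 5420, 2890]);


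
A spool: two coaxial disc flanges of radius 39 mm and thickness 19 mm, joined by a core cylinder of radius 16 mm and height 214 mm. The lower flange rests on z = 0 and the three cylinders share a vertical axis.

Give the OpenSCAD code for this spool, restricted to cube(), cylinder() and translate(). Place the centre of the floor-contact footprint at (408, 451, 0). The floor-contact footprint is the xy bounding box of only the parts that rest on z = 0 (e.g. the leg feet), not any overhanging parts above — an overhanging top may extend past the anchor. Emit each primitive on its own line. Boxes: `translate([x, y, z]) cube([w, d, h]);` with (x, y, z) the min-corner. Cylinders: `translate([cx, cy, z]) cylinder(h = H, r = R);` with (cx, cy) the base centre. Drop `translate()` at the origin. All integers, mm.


translate([408, 451, 0]) cylinder(h = 19, r = 39);
translate([408, 451, 19]) cylinder(h = 214, r = 16);
translate([408, 451, 233]) cylinder(h = 19, r = 39);


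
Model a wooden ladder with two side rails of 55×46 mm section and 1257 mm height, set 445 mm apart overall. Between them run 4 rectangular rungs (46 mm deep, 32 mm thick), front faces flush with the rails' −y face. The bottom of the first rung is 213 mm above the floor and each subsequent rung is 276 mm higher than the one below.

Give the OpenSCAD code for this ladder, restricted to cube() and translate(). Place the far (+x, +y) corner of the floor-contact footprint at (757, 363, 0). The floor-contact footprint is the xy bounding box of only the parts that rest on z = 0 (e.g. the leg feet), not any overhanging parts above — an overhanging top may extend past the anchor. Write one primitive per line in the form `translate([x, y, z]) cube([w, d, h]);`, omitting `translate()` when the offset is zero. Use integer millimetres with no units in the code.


translate([312, 317, 0]) cube([55, 46, 1257]);
translate([702, 317, 0]) cube([55, 46, 1257]);
translate([367, 317, 213]) cube([335, 46, 32]);
translate([367, 317, 489]) cube([335, 46, 32]);
translate([367, 317, 765]) cube([335, 46, 32]);
translate([367, 317, 1041]) cube([335, 46, 32]);


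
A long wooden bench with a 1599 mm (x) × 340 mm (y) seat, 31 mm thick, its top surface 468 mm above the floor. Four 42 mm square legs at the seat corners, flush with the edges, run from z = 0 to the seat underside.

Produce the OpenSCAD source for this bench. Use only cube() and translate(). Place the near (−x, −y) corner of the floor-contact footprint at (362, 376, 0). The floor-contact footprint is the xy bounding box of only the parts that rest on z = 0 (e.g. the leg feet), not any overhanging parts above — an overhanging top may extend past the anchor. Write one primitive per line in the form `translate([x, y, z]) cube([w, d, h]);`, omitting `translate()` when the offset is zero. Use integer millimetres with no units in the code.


// leg_h = 468 − 31 = 437
translate([362, 376, 437]) cube([1599, 340, 31]);
translate([362, 376, 0]) cube([42, 42, 437]);
translate([362, 674, 0]) cube([42, 42, 437]);
translate([1919, 376, 0]) cube([42, 42, 437]);
translate([1919, 674, 0]) cube([42, 42, 437]);


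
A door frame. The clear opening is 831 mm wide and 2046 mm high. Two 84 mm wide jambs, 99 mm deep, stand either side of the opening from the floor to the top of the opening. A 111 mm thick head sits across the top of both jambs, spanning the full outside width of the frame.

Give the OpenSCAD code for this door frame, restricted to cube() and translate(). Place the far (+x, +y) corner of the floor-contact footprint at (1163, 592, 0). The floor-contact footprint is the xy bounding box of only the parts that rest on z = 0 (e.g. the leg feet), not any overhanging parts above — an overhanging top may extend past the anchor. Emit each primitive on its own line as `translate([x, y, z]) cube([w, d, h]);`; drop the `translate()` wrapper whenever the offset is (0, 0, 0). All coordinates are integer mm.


translate([164, 493, 0]) cube([84, 99, 2046]);
translate([1079, 493, 0]) cube([84, 99, 2046]);
translate([164, 493, 2046]) cube([999, 99, 111]);


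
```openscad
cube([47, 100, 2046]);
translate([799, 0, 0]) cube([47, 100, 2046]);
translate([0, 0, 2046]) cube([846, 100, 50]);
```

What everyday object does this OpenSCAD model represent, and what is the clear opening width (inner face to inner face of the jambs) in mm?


A door frame. The clear opening width is 752 mm.

Two 2046 mm tall posts with a header on top — a door frame. The left jamb is 47 mm wide at x = 0; the right jamb starts at x = 799. The clear opening is 799 − 47 = 752 mm.


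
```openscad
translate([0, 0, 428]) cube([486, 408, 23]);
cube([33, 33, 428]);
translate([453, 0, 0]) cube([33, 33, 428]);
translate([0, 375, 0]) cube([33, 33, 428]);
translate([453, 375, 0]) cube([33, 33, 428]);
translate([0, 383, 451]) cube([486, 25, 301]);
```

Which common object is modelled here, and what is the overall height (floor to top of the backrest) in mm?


A chair. The overall height is 752 mm.

A slab on four corner posts with a tall panel at the back — a chair. The seat slab sits at z = 428 with thickness 23, and the 301 mm backrest starts at the seat top, so the overall height is 428 + 23 + 301 = 752 mm.


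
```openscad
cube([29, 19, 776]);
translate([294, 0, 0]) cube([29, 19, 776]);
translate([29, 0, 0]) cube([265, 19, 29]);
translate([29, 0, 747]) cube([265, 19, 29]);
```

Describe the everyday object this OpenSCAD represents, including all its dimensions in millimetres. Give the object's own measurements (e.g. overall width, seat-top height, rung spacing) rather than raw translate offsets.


A rectangular picture frame lying in the x–z plane (depth along y). The opening is 265 mm wide (x) by 718 mm tall (z), surrounded by a border 29 mm wide on all four sides. The frame is 19 mm deep and is made of two full-height vertical stiles with two horizontal rails fitted between them.


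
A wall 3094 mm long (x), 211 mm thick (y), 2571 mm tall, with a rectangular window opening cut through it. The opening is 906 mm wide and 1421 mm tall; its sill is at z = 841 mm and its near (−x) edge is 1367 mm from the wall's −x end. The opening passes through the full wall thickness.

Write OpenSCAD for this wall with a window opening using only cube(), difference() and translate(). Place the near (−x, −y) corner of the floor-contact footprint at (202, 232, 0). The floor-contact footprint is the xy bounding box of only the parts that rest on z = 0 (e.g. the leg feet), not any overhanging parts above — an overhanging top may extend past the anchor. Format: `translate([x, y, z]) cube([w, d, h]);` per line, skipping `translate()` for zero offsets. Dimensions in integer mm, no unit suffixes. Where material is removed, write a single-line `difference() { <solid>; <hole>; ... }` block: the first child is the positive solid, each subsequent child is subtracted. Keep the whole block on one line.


difference() { translate([202, 232, 0]) cube([3094, 211, 2571]); translate([1569, 232, 841]) cube([906, 211, 1421]); }
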